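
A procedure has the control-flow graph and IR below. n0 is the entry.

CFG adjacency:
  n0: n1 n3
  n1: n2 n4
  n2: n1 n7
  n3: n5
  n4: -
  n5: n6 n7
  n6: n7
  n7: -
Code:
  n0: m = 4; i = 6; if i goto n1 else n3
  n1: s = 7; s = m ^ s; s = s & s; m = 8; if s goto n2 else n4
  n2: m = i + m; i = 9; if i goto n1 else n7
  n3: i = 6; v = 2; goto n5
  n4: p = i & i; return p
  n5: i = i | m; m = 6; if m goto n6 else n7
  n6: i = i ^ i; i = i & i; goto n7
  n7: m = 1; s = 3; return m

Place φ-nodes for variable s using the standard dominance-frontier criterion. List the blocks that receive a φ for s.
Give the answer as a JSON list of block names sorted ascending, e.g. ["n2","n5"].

Answer: ["n1", "n7"]

Working:
idom tree: n1←n0 n2←n1 n3←n0 n4←n1 n5←n3 n6←n5 n7←n0
Dom at joins:
  n1: preds {n0,n2}: {n0} ∩ {n0,n1,n2} = {n0}; idom=n0
  n7: preds {n2,n5,n6}: {n0,n1,n2} ∩ {n0,n3,n5} ∩ {n0,n3,n5,n6} = {n0}; idom=n0

DF derivation:
  join n1 pred n0: · stop@n0
  join n1 pred n2: n2→n1 stop@n0
  join n7 pred n2: n2→n1 stop@n0
  join n7 pred n5: n5→n3 stop@n0
  join n7 pred n6: n6→n5→n3 stop@n0
  DF(n0)=∅
  DF(n1)={n1,n7}
  DF(n2)={n1,n7}
  DF(n3)={n7}
  DF(n4)=∅
  DF(n5)={n7}
  DF(n6)={n7}
  DF(n7)=∅

φ for s: defs {n1,n7}
  DF⁺ = {n1,n7}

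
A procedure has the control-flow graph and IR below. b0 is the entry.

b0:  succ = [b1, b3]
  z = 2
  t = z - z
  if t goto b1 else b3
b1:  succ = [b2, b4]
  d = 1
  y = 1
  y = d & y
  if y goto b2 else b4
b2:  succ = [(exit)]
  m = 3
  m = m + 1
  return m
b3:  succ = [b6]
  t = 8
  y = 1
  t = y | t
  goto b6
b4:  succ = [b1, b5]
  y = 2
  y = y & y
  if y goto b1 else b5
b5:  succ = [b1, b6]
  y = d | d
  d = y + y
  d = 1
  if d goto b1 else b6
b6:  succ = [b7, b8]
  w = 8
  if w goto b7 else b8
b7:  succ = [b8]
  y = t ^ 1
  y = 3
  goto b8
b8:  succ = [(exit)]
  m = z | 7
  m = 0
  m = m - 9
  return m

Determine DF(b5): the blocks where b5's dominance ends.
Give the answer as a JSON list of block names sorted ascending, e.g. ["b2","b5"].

Answer: ["b1", "b6"]

Analysis:
idom tree: b1←b0 b2←b1 b3←b0 b4←b1 b5←b4 b6←b0 b7←b6 b8←b6
Dom at joins:
  b1: preds {b0,b4,b5}: {b0} ∩ {b0,b1,b4} ∩ {b0,b1,b4,b5} = {b0}; idom=b0
  b6: preds {b3,b5}: {b0,b3} ∩ {b0,b1,b4,b5} = {b0}; idom=b0
  b8: preds {b6,b7}: {b0,b6} ∩ {b0,b6,b7} = {b0,b6}; idom=b6

DF derivation:
  b1←b0: walk · to b0
  b1←b4: walk b4→b1 to b0
  b1←b5: walk b5→b4→b1 to b0
  b6←b3: walk b3 to b0
  b6←b5: walk b5→b4→b1 to b0
  b8←b6: walk · to b6
  b8←b7: walk b7 to b6
  b0 → ∅
  b1 → {b1,b6}
  b2 → ∅
  b3 → {b6}
  b4 → {b1,b6}
  b5 → {b1,b6}
  b6 → ∅
  b7 → {b8}
  b8 → ∅

DF(b5) = ["b1", "b6"]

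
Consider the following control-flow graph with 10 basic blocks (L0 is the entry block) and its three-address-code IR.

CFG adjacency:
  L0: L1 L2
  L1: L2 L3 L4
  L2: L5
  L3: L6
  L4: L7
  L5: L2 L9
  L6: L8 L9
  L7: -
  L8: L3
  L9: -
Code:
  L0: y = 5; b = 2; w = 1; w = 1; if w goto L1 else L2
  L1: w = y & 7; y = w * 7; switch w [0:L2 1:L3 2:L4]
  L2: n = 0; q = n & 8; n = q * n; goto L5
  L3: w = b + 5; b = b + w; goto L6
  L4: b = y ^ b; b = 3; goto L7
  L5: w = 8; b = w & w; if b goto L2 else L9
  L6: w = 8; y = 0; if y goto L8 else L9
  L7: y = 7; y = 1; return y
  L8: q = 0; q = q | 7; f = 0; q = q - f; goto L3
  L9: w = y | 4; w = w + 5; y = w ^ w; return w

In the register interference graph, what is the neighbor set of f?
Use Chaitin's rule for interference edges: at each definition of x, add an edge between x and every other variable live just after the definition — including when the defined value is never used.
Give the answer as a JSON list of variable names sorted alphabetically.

Per-block:
  L0: {b,w,y} / ∅
  L1: {w,y} / {y}
  L2: {n,q} / ∅
  L3: {b,w} / {b}
  L4: {b} / {b,y}
  L5: {b,w} / ∅
  L6: {w,y} / ∅
  L7: {y} / ∅
  L8: {f,q} / ∅
  L9: {w,y} / {y}

Live sets:
  L0 li=∅ lo={b,y}
  L1 li={b,y} lo={b,y}
  L2 li={y} lo={y}
  L3 li={b} lo={b}
  L4 li={b,y} lo=∅
  L5 li={y} lo={y}
  L6 li={b} lo={b,y}
  L7 li=∅ lo=∅
  L8 li={b} lo={b}
  L9 li={y} lo=∅

Conflict graph:
  b↔{f,q,w,y}
  f↔{b,q}
  n↔{q,y}
  q↔{b,f,n,y}
  w↔{b,y}
  y↔{b,n,q,w}

N(f) = ["b", "q"]

Answer: ["b", "q"]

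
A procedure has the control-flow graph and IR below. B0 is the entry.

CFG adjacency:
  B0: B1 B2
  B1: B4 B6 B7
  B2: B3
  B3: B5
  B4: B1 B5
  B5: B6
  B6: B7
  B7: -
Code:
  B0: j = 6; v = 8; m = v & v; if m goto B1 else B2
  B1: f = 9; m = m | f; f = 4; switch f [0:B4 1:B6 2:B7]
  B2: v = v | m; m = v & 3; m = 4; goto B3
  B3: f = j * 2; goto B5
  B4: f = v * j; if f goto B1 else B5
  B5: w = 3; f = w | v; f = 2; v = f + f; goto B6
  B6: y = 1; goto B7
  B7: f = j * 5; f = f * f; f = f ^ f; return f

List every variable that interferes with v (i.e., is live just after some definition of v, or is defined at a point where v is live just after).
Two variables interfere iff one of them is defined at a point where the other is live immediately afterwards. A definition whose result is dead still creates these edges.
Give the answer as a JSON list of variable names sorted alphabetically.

def/use:
  B0 def {j,m,v} use ∅
  B1 def {f,m} use {m}
  B2 def {m,v} use {m,v}
  B3 def {f} use {j}
  B4 def {f} use {j,v}
  B5 def {f,v,w} use {v}
  B6 def {y} use ∅
  B7 def {f} use {j}

Backward fixpoint:
  live B0: ∅→{j,m,v}
  live B1: {j,m,v}→{j,m,v}
  live B2: {j,m,v}→{j,v}
  live B3: {j,v}→{j,v}
  live B4: {j,m,v}→{j,m,v}
  live B5: {j,v}→{j}
  live B6: {j}→{j}
  live B7: {j}→∅

Interfere edges:
  f↔{j,m,v}
  j↔{f,m,v,w,y}
  m↔{f,j,v}
  v↔{f,j,m,w}
  w↔{j,v}
  y↔{j}

N(v) = ["f", "j", "m", "w"]

Answer: ["f", "j", "m", "w"]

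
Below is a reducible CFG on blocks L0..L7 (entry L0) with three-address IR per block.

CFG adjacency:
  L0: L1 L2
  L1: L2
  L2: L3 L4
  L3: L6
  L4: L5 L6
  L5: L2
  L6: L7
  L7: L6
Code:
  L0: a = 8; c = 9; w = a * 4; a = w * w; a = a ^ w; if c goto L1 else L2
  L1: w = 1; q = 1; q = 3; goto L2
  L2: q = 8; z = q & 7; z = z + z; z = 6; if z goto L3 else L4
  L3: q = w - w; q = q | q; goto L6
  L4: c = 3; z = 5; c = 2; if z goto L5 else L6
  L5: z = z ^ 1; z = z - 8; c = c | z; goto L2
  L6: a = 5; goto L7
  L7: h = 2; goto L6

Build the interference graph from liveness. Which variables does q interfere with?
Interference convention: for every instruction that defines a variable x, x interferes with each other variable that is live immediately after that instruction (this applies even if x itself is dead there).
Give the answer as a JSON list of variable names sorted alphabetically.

Block summaries:
  L0: {a,c,w} / ∅
  L1: {q,w} / ∅
  L2: {q,z} / ∅
  L3: {q} / {w}
  L4: {c,z} / ∅
  L5: {c,z} / {c,z}
  L6: {a} / ∅
  L7: {h} / ∅

Liveness:
  L0 li=∅ lo={w}
  L1 li=∅ lo={w}
  L2 li={w} lo={w}
  L3 li={w} lo=∅
  L4 li={w} lo={c,w,z}
  L5 li={c,w,z} lo={w}
  L6 li=∅ lo=∅
  L7 li=∅ lo=∅

Interfere edges:
  a — {c,w}
  c — {a,w,z}
  h — ∅
  q — {w}
  w — {a,c,q,z}
  z — {c,w}

N(q) = ["w"]

Answer: ["w"]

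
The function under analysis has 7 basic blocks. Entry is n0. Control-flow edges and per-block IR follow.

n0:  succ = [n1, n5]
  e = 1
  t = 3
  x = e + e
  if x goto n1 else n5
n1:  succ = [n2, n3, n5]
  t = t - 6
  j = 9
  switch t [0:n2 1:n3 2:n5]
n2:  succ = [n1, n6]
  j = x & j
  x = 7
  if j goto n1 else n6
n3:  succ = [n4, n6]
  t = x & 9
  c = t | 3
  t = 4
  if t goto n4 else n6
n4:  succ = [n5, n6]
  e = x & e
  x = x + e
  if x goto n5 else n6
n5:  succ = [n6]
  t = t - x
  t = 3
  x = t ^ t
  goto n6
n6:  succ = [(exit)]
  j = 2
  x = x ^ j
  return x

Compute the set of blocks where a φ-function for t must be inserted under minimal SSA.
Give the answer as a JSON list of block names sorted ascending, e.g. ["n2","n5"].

idom tree: n1←n0 n2←n1 n3←n1 n4←n3 n5←n0 n6←n0
Dom at joins:
  n1: preds {n0,n2}: {n0} ∩ {n0,n1,n2} = {n0}; idom=n0
  n5: preds {n0,n1,n4}: {n0} ∩ {n0,n1} ∩ {n0,n1,n3,n4} = {n0}; idom=n0
  n6: preds {n2,n3,n4,n5}: {n0,n1,n2} ∩ {n0,n1,n3} ∩ {n0,n1,n3,n4} ∩ {n0,n5} = {n0}; idom=n0

DF derivation:
  n1←n0: walk · to n0
  n1←n2: walk n2→n1 to n0
  n5←n0: walk · to n0
  n5←n1: walk n1 to n0
  n5←n4: walk n4→n3→n1 to n0
  n6←n2: walk n2→n1 to n0
  n6←n3: walk n3→n1 to n0
  n6←n4: walk n4→n3→n1 to n0
  n6←n5: walk n5 to n0
  n0: DF=∅
  n1: DF={n1,n5,n6}
  n2: DF={n1,n6}
  n3: DF={n5,n6}
  n4: DF={n5,n6}
  n5: DF={n6}
  n6: DF=∅

φ for t: defs {n0,n1,n3,n5}
  DF⁺ = {n1,n5,n6}

Answer: ["n1", "n5", "n6"]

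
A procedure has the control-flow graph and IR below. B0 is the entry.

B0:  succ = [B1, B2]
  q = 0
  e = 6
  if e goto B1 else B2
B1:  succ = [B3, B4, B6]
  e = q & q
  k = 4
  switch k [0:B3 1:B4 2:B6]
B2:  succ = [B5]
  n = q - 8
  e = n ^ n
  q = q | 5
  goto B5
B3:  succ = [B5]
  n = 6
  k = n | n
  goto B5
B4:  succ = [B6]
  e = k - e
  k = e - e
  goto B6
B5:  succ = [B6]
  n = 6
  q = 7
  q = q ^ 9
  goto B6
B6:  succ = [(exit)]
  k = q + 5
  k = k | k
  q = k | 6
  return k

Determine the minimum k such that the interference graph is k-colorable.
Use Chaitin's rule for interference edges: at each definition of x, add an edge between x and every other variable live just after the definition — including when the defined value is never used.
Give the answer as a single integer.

Per-block:
  B0: {e,q} / ∅
  B1: {e,k} / {q}
  B2: {e,n,q} / {q}
  B3: {k,n} / ∅
  B4: {e,k} / {e,k}
  B5: {n,q} / ∅
  B6: {k,q} / {q}

Backward fixpoint:
  B0: in=∅ out={q}
  B1: in={q} out={e,k,q}
  B2: in={q} out=∅
  B3: in=∅ out=∅
  B4: in={e,k,q} out={q}
  B5: in=∅ out={q}
  B6: in={q} out=∅

Interference:
  e↔{k,q}
  k↔{e,q}
  n↔{q}
  q↔{e,k,n}

Registers:
  {e,k,q} pairwise interfere (3-clique) ⇒ χ ≥ 3
  assign e→c1 k→c2 n→c1 q→c0 — no edge inside a register ⇒ χ ≤ 3
  χ = 3

Answer: 3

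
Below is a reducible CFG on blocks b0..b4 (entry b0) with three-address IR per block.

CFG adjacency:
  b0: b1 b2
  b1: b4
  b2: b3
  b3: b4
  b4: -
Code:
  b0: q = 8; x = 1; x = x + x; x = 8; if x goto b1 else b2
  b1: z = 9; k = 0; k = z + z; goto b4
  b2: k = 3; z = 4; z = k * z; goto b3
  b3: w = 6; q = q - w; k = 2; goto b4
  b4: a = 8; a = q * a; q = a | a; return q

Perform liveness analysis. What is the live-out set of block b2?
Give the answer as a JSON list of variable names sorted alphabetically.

Answer: ["q"]

Working:
Block summaries:
  b0: def={q,x} ue=∅
  b1: def={k,z} ue=∅
  b2: def={k,z} ue=∅
  b3: def={k,q,w} ue={q}
  b4: def={a,q} ue={q}

Backward fixpoint:
  live b0: ∅→{q}
  live b1: {q}→{q}
  live b2: {q}→{q}
  live b3: {q}→{q}
  live b4: {q}→∅

live-out(b2) = ["q"]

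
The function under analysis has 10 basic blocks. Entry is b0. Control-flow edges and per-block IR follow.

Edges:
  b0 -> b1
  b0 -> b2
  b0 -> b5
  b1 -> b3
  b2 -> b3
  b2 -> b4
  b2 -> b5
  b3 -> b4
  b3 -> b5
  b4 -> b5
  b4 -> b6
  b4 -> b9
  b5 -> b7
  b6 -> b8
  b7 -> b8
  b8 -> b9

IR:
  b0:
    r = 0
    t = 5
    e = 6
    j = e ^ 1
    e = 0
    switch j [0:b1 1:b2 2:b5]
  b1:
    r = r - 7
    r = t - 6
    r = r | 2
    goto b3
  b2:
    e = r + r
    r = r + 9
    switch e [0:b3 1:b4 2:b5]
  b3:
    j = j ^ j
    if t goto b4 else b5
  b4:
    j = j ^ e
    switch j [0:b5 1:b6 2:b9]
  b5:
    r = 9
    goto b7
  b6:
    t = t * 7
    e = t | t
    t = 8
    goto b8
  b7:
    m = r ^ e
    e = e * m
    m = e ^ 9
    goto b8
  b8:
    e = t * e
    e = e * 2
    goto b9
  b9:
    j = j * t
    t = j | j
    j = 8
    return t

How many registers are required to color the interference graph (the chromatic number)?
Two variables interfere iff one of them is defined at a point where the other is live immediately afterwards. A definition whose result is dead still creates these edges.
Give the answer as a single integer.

Per-block:
  b0 def {e,j,r,t} use ∅
  b1 def {r} use {r,t}
  b2 def {e,r} use {r}
  b3 def {j} use {j,t}
  b4 def {j} use {e,j}
  b5 def {r} use ∅
  b6 def {e,t} use {t}
  b7 def {e,m} use {e,r}
  b8 def {e} use {e,t}
  b9 def {j,t} use {j,t}

Backward fixpoint:
  live b0: ∅→{e,j,r,t}
  live b1: {e,j,r,t}→{e,j,t}
  live b2: {j,r,t}→{e,j,t}
  live b3: {e,j,t}→{e,j,t}
  live b4: {e,j,t}→{e,j,t}
  live b5: {e,j,t}→{e,j,r,t}
  live b6: {j,t}→{e,j,t}
  live b7: {e,j,r,t}→{e,j,t}
  live b8: {e,j,t}→{j,t}
  live b9: {j,t}→∅

Interference:
  e: {j,m,r,t}
  j: {e,m,r,t}
  m: {e,j,t}
  r: {e,j,t}
  t: {e,j,m,r}

Colouring:
  clique {e,j,m,t} ⇒ need ≥ 4
  assign e→R0 j→R1 m→R3 r→R3 t→R2 — no edge inside a register ⇒ χ ≤ 4
  χ = 4

Answer: 4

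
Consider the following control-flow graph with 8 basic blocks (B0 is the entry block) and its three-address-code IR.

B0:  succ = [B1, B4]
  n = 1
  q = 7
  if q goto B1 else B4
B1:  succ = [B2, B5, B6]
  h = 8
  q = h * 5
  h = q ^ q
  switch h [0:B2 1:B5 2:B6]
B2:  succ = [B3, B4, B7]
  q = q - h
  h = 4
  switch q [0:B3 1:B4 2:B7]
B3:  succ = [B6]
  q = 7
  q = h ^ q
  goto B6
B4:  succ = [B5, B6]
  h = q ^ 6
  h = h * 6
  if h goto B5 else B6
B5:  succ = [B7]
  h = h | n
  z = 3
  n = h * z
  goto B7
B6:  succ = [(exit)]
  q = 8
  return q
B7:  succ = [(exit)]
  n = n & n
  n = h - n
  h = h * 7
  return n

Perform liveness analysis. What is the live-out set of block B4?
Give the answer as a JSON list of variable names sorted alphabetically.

Answer: ["h", "n"]

Derivation:
def/use:
  B0: def={n,q} ue=∅
  B1: def={h,q} ue=∅
  B2: def={h,q} ue={h,q}
  B3: def={q} ue={h}
  B4: def={h} ue={q}
  B5: def={h,n,z} ue={h,n}
  B6: def={q} ue=∅
  B7: def={h,n} ue={h,n}

Liveness:
  B0 li=∅ lo={n,q}
  B1 li={n} lo={h,n,q}
  B2 li={h,n,q} lo={h,n,q}
  B3 li={h} lo=∅
  B4 li={n,q} lo={h,n}
  B5 li={h,n} lo={h,n}
  B6 li=∅ lo=∅
  B7 li={h,n} lo=∅

live-out(B4) = ["h", "n"]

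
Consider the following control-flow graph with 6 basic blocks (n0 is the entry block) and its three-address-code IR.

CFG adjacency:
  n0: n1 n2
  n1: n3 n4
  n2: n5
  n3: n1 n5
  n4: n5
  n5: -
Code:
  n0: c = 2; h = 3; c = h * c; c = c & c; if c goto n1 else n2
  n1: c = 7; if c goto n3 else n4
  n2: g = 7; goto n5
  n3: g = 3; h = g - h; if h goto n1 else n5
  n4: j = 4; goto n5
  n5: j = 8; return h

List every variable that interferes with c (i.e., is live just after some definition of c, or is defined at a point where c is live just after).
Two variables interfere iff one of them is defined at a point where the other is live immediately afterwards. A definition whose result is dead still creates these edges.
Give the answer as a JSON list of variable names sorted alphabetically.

Block summaries:
  n0 def {c,h} use ∅
  n1 def {c} use ∅
  n2 def {g} use ∅
  n3 def {g,h} use {h}
  n4 def {j} use ∅
  n5 def {j} use {h}

Liveness:
  n0 li=∅ lo={h}
  n1 li={h} lo={h}
  n2 li={h} lo={h}
  n3 li={h} lo={h}
  n4 li={h} lo={h}
  n5 li={h} lo=∅

Conflict graph:
  c↔{h}
  g↔{h}
  h↔{c,g,j}
  j↔{h}

N(c) = ["h"]

Answer: ["h"]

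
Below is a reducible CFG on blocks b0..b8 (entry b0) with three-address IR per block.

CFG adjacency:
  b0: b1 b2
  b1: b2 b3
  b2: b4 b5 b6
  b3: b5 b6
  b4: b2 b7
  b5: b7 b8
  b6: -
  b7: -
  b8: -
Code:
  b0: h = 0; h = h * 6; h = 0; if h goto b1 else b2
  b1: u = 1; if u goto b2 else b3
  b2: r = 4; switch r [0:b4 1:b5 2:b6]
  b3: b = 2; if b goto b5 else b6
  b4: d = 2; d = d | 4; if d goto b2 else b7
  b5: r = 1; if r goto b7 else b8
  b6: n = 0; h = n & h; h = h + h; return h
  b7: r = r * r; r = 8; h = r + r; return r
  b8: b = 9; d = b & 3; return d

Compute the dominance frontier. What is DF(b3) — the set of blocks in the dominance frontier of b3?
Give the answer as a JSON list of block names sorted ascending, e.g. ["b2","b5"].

idom tree: b1←b0 b2←b0 b3←b1 b4←b2 b5←b0 b6←b0 b7←b0 b8←b5
Dom at joins:
  b2: preds {b0,b1,b4}: {b0} ∩ {b0,b1} ∩ {b0,b2,b4} = {b0}; idom=b0
  b5: preds {b2,b3}: {b0,b2} ∩ {b0,b1,b3} = {b0}; idom=b0
  b6: preds {b2,b3}: {b0,b2} ∩ {b0,b1,b3} = {b0}; idom=b0
  b7: preds {b4,b5}: {b0,b2,b4} ∩ {b0,b5} = {b0}; idom=b0

DF walk-up:
  b2←b0: walk · to b0
  b2←b1: walk b1 to b0
  b2←b4: walk b4→b2 to b0
  b5←b2: walk b2 to b0
  b5←b3: walk b3→b1 to b0
  b6←b2: walk b2 to b0
  b6←b3: walk b3→b1 to b0
  b7←b4: walk b4→b2 to b0
  b7←b5: walk b5 to b0
  DF(b0)=∅
  DF(b1)={b2,b5,b6}
  DF(b2)={b2,b5,b6,b7}
  DF(b3)={b5,b6}
  DF(b4)={b2,b7}
  DF(b5)={b7}
  DF(b6)=∅
  DF(b7)=∅
  DF(b8)=∅

DF(b3) = ["b5", "b6"]

Answer: ["b5", "b6"]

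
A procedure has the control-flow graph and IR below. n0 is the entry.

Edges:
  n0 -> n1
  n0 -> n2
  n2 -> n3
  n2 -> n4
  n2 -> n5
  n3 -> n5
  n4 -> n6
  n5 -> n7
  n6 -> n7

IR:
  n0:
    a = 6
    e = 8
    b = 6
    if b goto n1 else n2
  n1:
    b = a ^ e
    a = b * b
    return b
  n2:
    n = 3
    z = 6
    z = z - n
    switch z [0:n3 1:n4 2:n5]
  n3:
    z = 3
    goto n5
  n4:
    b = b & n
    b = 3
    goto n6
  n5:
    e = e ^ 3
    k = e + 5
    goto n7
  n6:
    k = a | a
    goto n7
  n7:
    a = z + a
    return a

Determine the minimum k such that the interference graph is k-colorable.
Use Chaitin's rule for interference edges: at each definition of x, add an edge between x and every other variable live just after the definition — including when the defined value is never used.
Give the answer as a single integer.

Answer: 5

Working:
Block summaries:
  n0 def {a,b,e} use ∅
  n1 def {a,b} use {a,e}
  n2 def {n,z} use ∅
  n3 def {z} use ∅
  n4 def {b} use {b,n}
  n5 def {e,k} use {e}
  n6 def {k} use {a}
  n7 def {a} use {a,z}

Live sets:
  live n0: ∅→{a,b,e}
  live n1: {a,e}→∅
  live n2: {a,b,e}→{a,b,e,n,z}
  live n3: {a,e}→{a,e,z}
  live n4: {a,b,n,z}→{a,z}
  live n5: {a,e,z}→{a,z}
  live n6: {a,z}→{a,z}
  live n7: {a,z}→∅

Conflict graph:
  a: {b,e,k,n,z}
  b: {a,e,n,z}
  e: {a,b,n,z}
  k: {a,z}
  n: {a,b,e,z}
  z: {a,b,e,k,n}

Chromatic number:
  clique {a,b,e,n,z} ⇒ need ≥ 5
  5-colouring: c0={a}  c1={z}  c2={b,k}  c3={e}  c4={n}
  χ = 5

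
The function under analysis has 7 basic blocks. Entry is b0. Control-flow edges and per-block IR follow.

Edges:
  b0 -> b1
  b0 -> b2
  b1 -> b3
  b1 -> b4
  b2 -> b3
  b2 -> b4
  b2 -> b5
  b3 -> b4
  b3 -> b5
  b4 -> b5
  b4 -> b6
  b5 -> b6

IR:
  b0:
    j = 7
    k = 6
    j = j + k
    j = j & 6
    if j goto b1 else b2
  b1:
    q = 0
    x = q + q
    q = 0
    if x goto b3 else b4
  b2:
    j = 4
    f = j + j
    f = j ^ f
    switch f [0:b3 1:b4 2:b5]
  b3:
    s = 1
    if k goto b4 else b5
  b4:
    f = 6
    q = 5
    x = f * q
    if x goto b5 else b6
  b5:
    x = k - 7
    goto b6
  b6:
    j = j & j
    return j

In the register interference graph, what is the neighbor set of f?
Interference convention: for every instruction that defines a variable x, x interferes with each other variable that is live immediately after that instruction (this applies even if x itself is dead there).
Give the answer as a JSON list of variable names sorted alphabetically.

Answer: ["j", "k", "q"]

Analysis:
def/use:
  b0: def={j,k} ue=∅
  b1: def={q,x} ue=∅
  b2: def={f,j} ue=∅
  b3: def={s} ue={k}
  b4: def={f,q,x} ue=∅
  b5: def={x} ue={k}
  b6: def={j} ue={j}

Backward fixpoint:
  b0 li=∅ lo={j,k}
  b1 li={j,k} lo={j,k}
  b2 li={k} lo={j,k}
  b3 li={j,k} lo={j,k}
  b4 li={j,k} lo={j,k}
  b5 li={j,k} lo={j}
  b6 li={j} lo=∅

Interfere edges:
  f↔{j,k,q}
  j↔{f,k,q,s,x}
  k↔{f,j,q,s,x}
  q↔{f,j,k,x}
  s↔{j,k}
  x↔{j,k,q}

N(f) = ["j", "k", "q"]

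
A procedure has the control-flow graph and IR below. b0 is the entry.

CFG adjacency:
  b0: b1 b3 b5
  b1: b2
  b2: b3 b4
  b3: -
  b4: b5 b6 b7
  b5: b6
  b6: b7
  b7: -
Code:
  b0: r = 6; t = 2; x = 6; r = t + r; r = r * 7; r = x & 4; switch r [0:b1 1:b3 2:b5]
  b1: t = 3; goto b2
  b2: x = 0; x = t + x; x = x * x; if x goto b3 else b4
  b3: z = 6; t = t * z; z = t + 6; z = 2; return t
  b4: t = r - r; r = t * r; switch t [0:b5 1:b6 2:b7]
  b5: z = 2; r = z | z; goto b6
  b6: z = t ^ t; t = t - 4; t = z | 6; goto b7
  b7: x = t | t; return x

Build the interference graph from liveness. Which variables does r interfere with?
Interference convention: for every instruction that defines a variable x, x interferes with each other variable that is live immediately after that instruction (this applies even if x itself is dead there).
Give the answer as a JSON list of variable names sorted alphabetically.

Answer: ["t", "x"]

Working:
def/use:
  b0 def {r,t,x} use ∅
  b1 def {t} use ∅
  b2 def {x} use {t}
  b3 def {t,z} use {t}
  b4 def {r,t} use {r}
  b5 def {r,z} use ∅
  b6 def {t,z} use {t}
  b7 def {x} use {t}

Backward fixpoint:
  live b0: ∅→{r,t}
  live b1: {r}→{r,t}
  live b2: {r,t}→{r,t}
  live b3: {t}→∅
  live b4: {r}→{t}
  live b5: {t}→{t}
  live b6: {t}→{t}
  live b7: {t}→∅

Conflict graph:
  r: {t,x}
  t: {r,x,z}
  x: {r,t}
  z: {t}

N(r) = ["t", "x"]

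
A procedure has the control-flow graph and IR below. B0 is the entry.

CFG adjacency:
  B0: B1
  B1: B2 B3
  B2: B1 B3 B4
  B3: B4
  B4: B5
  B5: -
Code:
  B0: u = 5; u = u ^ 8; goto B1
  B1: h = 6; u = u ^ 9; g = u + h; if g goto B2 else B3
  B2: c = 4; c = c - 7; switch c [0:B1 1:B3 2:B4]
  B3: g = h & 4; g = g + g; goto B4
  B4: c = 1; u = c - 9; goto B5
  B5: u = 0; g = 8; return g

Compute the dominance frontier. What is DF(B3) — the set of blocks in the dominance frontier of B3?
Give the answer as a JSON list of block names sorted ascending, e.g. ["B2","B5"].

idom tree: B1←B0 B2←B1 B3←B1 B4←B1 B5←B4
Join-block Dom:
  B1: preds {B0,B2}: {B0} ∩ {B0,B1,B2} = {B0}; idom=B0
  B3: preds {B1,B2}: {B0,B1} ∩ {B0,B1,B2} = {B0,B1}; idom=B1
  B4: preds {B2,B3}: {B0,B1,B2} ∩ {B0,B1,B3} = {B0,B1}; idom=B1

DF walk-up:
  B1←B0: walk · to B0
  B1←B2: walk B2→B1 to B0
  B3←B1: walk · to B1
  B3←B2: walk B2 to B1
  B4←B2: walk B2 to B1
  B4←B3: walk B3 to B1
  DF(B0)=∅
  DF(B1)={B1}
  DF(B2)={B1,B3,B4}
  DF(B3)={B4}
  DF(B4)=∅
  DF(B5)=∅

DF(B3) = ["B4"]

Answer: ["B4"]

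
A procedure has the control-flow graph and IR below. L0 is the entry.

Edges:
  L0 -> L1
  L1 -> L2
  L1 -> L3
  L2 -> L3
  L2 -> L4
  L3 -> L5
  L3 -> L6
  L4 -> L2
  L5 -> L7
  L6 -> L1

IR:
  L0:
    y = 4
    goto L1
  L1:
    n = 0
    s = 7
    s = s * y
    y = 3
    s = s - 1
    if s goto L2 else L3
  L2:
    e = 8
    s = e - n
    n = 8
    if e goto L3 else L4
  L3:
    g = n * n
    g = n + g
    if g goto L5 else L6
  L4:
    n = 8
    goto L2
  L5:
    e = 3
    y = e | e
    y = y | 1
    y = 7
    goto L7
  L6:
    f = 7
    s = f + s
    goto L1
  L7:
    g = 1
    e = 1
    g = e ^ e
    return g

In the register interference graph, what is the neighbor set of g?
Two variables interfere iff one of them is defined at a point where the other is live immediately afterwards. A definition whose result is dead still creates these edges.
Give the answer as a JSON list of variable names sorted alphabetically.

def/use:
  L0 def {y} use ∅
  L1 def {n,s,y} use {y}
  L2 def {e,n,s} use {n}
  L3 def {g} use {n}
  L4 def {n} use ∅
  L5 def {e,y} use ∅
  L6 def {f,s} use {s}
  L7 def {e,g} use ∅

Backward fixpoint:
  L0: in=∅ out={y}
  L1: in={y} out={n,s,y}
  L2: in={n,y} out={n,s,y}
  L3: in={n,s,y} out={s,y}
  L4: in={y} out={n,y}
  L5: in=∅ out=∅
  L6: in={s,y} out={y}
  L7: in=∅ out=∅

Interference:
  e↔{n,s,y}
  f↔{s,y}
  g↔{n,s,y}
  n↔{e,g,s,y}
  s↔{e,f,g,n,y}
  y↔{e,f,g,n,s}

N(g) = ["n", "s", "y"]

Answer: ["n", "s", "y"]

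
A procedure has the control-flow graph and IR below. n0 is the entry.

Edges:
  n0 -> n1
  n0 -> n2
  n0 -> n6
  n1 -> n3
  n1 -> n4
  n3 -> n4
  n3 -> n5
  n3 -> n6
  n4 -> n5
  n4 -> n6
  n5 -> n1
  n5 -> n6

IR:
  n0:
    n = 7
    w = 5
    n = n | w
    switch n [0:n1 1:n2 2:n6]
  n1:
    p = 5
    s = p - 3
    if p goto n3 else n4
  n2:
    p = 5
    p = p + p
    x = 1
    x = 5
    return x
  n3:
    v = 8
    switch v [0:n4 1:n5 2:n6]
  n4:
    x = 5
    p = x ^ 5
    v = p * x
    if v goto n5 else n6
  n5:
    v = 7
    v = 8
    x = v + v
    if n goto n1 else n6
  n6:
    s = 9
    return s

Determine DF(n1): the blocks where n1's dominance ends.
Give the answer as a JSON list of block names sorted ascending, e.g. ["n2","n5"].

idom tree: n1←n0 n2←n0 n3←n1 n4←n1 n5←n1 n6←n0
Dom at joins:
  n1: preds {n0,n5}: {n0} ∩ {n0,n1,n5} = {n0}; idom=n0
  n4: preds {n1,n3}: {n0,n1} ∩ {n0,n1,n3} = {n0,n1}; idom=n1
  n5: preds {n3,n4}: {n0,n1,n3} ∩ {n0,n1,n4} = {n0,n1}; idom=n1
  n6: preds {n0,n3,n4,n5}: {n0} ∩ {n0,n1,n3} ∩ {n0,n1,n4} ∩ {n0,n1,n5} = {n0}; idom=n0

Frontier:
  n1←n0: walk · to n0
  n1←n5: walk n5→n1 to n0
  n4←n1: walk · to n1
  n4←n3: walk n3 to n1
  n5←n3: walk n3 to n1
  n5←n4: walk n4 to n1
  n6←n0: walk · to n0
  n6←n3: walk n3→n1 to n0
  n6←n4: walk n4→n1 to n0
  n6←n5: walk n5→n1 to n0
  n0 → ∅
  n1 → {n1,n6}
  n2 → ∅
  n3 → {n4,n5,n6}
  n4 → {n5,n6}
  n5 → {n1,n6}
  n6 → ∅

DF(n1) = ["n1", "n6"]

Answer: ["n1", "n6"]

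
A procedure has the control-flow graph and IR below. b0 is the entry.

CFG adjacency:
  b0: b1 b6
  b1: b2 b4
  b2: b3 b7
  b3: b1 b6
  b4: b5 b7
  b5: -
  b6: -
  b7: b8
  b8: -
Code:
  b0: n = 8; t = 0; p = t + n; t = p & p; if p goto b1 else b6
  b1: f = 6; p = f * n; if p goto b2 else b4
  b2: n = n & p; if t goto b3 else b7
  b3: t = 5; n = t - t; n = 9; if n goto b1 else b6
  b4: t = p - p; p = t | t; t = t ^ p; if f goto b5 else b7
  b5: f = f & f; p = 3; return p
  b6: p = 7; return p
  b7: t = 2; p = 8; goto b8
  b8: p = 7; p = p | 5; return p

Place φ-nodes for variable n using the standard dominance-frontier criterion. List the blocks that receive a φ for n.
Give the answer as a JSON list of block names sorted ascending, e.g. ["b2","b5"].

idom tree: b1←b0 b2←b1 b3←b2 b4←b1 b5←b4 b6←b0 b7←b1 b8←b7
Dom∩ at merges:
  b1: preds {b0,b3}: {b0} ∩ {b0,b1,b2,b3} = {b0}; idom=b0
  b6: preds {b0,b3}: {b0} ∩ {b0,b1,b2,b3} = {b0}; idom=b0
  b7: preds {b2,b4}: {b0,b1,b2} ∩ {b0,b1,b4} = {b0,b1}; idom=b1

DF walk-up:
  b1←b0: walk · to b0
  b1←b3: walk b3→b2→b1 to b0
  b6←b0: walk · to b0
  b6←b3: walk b3→b2→b1 to b0
  b7←b2: walk b2 to b1
  b7←b4: walk b4 to b1
  b0 → ∅
  b1 → {b1,b6}
  b2 → {b1,b6,b7}
  b3 → {b1,b6}
  b4 → {b7}
  b5 → ∅
  b6 → ∅
  b7 → ∅
  b8 → ∅

φ for n: defs {b0,b2,b3}
  DF⁺ = {b1,b6,b7}

Answer: ["b1", "b6", "b7"]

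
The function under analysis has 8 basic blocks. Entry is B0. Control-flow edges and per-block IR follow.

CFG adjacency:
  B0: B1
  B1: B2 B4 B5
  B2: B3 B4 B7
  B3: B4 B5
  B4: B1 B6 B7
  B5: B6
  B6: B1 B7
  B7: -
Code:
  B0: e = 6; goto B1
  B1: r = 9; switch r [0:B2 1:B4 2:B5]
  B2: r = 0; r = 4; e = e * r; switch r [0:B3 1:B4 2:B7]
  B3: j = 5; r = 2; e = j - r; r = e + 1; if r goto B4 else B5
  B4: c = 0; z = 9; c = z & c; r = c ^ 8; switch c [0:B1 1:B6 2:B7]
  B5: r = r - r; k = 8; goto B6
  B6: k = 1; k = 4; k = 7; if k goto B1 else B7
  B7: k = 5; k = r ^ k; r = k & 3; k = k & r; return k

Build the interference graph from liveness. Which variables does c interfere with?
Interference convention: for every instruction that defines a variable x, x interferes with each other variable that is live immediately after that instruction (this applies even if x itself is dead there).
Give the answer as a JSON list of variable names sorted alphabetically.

Answer: ["e", "r", "z"]

Derivation:
Per-block:
  B0: def={e} ue=∅
  B1: def={r} ue=∅
  B2: def={e,r} ue={e}
  B3: def={e,j,r} ue=∅
  B4: def={c,r,z} ue=∅
  B5: def={k,r} ue={r}
  B6: def={k} ue=∅
  B7: def={k,r} ue={r}

Backward fixpoint:
  live B0: ∅→{e}
  live B1: {e}→{e,r}
  live B2: {e}→{e,r}
  live B3: ∅→{e,r}
  live B4: {e}→{e,r}
  live B5: {e,r}→{e,r}
  live B6: {e,r}→{e,r}
  live B7: {r}→∅

Interference:
  c↔{e,r,z}
  e↔{c,k,r,z}
  j↔{r}
  k↔{e,r}
  r↔{c,e,j,k}
  z↔{c,e}

N(c) = ["e", "r", "z"]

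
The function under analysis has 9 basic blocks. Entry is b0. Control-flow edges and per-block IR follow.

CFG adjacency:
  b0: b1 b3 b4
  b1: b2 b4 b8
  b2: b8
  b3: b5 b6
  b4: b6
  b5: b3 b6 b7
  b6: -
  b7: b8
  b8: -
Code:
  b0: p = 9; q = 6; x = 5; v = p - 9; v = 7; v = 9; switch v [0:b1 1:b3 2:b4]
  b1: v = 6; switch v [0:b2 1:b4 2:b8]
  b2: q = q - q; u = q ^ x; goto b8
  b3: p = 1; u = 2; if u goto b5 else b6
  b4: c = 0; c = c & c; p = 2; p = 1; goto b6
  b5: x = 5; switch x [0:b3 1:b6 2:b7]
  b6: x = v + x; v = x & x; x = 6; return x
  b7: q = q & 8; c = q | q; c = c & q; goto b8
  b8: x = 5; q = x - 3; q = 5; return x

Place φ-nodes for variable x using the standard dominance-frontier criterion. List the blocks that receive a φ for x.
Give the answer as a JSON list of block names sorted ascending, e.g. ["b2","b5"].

idom tree: b1←b0 b2←b1 b3←b0 b4←b0 b5←b3 b6←b0 b7←b5 b8←b0
Dom at joins:
  b3: preds {b0,b5}: {b0} ∩ {b0,b3,b5} = {b0}; idom=b0
  b4: preds {b0,b1}: {b0} ∩ {b0,b1} = {b0}; idom=b0
  b6: preds {b3,b4,b5}: {b0,b3} ∩ {b0,b4} ∩ {b0,b3,b5} = {b0}; idom=b0
  b8: preds {b1,b2,b7}: {b0,b1} ∩ {b0,b1,b2} ∩ {b0,b3,b5,b7} = {b0}; idom=b0

DF walk-up:
  b3←b0: walk · to b0
  b3←b5: walk b5→b3 to b0
  b4←b0: walk · to b0
  b4←b1: walk b1 to b0
  b6←b3: walk b3 to b0
  b6←b4: walk b4 to b0
  b6←b5: walk b5→b3 to b0
  b8←b1: walk b1 to b0
  b8←b2: walk b2→b1 to b0
  b8←b7: walk b7→b5→b3 to b0
  b0 → ∅
  b1 → {b4,b8}
  b2 → {b8}
  b3 → {b3,b6,b8}
  b4 → {b6}
  b5 → {b3,b6,b8}
  b6 → ∅
  b7 → {b8}
  b8 → ∅

φ for x: defs {b0,b5,b6,b8}
  DF⁺ = {b3,b6,b8}

Answer: ["b3", "b6", "b8"]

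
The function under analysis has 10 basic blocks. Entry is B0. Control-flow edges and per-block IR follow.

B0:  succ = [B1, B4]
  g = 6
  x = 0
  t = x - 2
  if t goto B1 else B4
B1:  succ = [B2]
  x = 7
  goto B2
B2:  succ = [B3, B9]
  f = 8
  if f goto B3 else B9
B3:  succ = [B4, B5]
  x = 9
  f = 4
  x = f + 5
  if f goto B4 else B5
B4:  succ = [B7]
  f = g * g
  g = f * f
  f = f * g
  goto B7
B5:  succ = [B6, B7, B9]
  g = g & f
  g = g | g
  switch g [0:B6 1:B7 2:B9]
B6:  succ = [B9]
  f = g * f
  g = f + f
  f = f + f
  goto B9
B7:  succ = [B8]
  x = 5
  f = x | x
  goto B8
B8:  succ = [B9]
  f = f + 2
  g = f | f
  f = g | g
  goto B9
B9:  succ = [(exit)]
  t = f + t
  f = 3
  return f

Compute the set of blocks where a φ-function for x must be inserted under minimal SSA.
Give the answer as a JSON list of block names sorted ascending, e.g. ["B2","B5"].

Answer: ["B4", "B7", "B9"]

Working:
idom tree: B1←B0 B2←B1 B3←B2 B4←B0 B5←B3 B6←B5 B7←B0 B8←B7 B9←B0
Dom∩ at merges:
  B4: preds {B0,B3}: {B0} ∩ {B0,B1,B2,B3} = {B0}; idom=B0
  B7: preds {B4,B5}: {B0,B4} ∩ {B0,B1,B2,B3,B5} = {B0}; idom=B0
  B9: preds {B2,B5,B6,B8}: {B0,B1,B2} ∩ {B0,B1,B2,B3,B5} ∩ {B0,B1,B2,B3,B5,B6} ∩ {B0,B7,B8} = {B0}; idom=B0

DF walk-up:
  join B4 pred B0: · stop@B0
  join B4 pred B3: B3→B2→B1 stop@B0
  join B7 pred B4: B4 stop@B0
  join B7 pred B5: B5→B3→B2→B1 stop@B0
  join B9 pred B2: B2→B1 stop@B0
  join B9 pred B5: B5→B3→B2→B1 stop@B0
  join B9 pred B6: B6→B5→B3→B2→B1 stop@B0
  join B9 pred B8: B8→B7 stop@B0
  B0 → ∅
  B1 → {B4,B7,B9}
  B2 → {B4,B7,B9}
  B3 → {B4,B7,B9}
  B4 → {B7}
  B5 → {B7,B9}
  B6 → {B9}
  B7 → {B9}
  B8 → {B9}
  B9 → ∅

φ for x: defs {B0,B1,B3,B7}
  DF⁺ = {B4,B7,B9}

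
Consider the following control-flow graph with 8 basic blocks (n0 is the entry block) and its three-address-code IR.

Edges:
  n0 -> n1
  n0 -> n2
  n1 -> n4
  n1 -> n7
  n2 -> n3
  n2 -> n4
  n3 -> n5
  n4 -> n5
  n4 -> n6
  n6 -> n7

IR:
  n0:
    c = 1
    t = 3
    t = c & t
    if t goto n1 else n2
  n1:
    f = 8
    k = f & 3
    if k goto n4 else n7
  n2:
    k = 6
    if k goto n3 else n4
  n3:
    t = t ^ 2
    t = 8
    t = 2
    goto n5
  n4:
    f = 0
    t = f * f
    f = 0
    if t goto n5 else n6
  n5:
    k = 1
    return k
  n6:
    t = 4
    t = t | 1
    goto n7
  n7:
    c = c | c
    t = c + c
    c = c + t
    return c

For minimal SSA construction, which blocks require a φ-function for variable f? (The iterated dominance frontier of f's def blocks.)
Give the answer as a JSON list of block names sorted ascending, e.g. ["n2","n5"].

Answer: ["n4", "n5", "n7"]

Working:
idom tree: n1←n0 n2←n0 n3←n2 n4←n0 n5←n0 n6←n4 n7←n0
Dom∩ at merges:
  n4: preds {n1,n2}: {n0,n1} ∩ {n0,n2} = {n0}; idom=n0
  n5: preds {n3,n4}: {n0,n2,n3} ∩ {n0,n4} = {n0}; idom=n0
  n7: preds {n1,n6}: {n0,n1} ∩ {n0,n4,n6} = {n0}; idom=n0

DF walk-up:
  join n4 pred n1: n1 stop@n0
  join n4 pred n2: n2 stop@n0
  join n5 pred n3: n3→n2 stop@n0
  join n5 pred n4: n4 stop@n0
  join n7 pred n1: n1 stop@n0
  join n7 pred n6: n6→n4 stop@n0
  n0 → ∅
  n1 → {n4,n7}
  n2 → {n4,n5}
  n3 → {n5}
  n4 → {n5,n7}
  n5 → ∅
  n6 → {n7}
  n7 → ∅

φ for f: defs {n1,n4}
  DF⁺ = {n4,n5,n7}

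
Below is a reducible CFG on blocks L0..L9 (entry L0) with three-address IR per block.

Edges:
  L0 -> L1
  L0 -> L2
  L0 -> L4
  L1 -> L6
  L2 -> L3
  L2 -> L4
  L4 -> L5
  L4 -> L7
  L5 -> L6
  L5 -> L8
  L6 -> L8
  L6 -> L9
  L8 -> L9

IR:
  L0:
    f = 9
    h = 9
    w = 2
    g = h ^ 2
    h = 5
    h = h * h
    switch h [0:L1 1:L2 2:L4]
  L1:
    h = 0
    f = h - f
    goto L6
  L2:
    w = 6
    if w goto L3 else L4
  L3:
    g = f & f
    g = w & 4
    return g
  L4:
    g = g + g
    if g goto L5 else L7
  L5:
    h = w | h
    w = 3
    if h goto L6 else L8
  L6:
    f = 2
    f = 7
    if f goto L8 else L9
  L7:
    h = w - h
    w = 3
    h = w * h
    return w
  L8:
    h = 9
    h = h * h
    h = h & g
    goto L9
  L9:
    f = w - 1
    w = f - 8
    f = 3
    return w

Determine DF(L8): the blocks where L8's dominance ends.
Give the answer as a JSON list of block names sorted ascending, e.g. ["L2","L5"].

Answer: ["L9"]

Working:
idom tree: L1←L0 L2←L0 L3←L2 L4←L0 L5←L4 L6←L0 L7←L4 L8←L0 L9←L0
Dom∩ at merges:
  L4: preds {L0,L2}: {L0} ∩ {L0,L2} = {L0}; idom=L0
  L6: preds {L1,L5}: {L0,L1} ∩ {L0,L4,L5} = {L0}; idom=L0
  L8: preds {L5,L6}: {L0,L4,L5} ∩ {L0,L6} = {L0}; idom=L0
  L9: preds {L6,L8}: {L0,L6} ∩ {L0,L8} = {L0}; idom=L0

DF derivation:
  join L4 pred L0: · stop@L0
  join L4 pred L2: L2 stop@L0
  join L6 pred L1: L1 stop@L0
  join L6 pred L5: L5→L4 stop@L0
  join L8 pred L5: L5→L4 stop@L0
  join L8 pred L6: L6 stop@L0
  join L9 pred L6: L6 stop@L0
  join L9 pred L8: L8 stop@L0
  L0 → ∅
  L1 → {L6}
  L2 → {L4}
  L3 → ∅
  L4 → {L6,L8}
  L5 → {L6,L8}
  L6 → {L8,L9}
  L7 → ∅
  L8 → {L9}
  L9 → ∅

DF(L8) = ["L9"]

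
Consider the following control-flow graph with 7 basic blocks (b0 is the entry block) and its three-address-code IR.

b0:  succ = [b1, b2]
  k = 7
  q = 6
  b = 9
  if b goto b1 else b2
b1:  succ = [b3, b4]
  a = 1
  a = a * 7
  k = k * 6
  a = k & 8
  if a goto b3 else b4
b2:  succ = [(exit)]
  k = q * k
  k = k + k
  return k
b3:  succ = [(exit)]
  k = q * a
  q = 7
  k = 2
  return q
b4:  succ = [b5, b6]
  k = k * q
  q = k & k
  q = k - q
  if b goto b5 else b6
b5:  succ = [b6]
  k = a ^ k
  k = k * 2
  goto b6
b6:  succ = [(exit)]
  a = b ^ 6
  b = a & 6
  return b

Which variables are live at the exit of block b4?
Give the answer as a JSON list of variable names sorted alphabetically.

def/use:
  b0: def={b,k,q} ue=∅
  b1: def={a,k} ue={k}
  b2: def={k} ue={k,q}
  b3: def={k,q} ue={a,q}
  b4: def={k,q} ue={b,k,q}
  b5: def={k} ue={a,k}
  b6: def={a,b} ue={b}

Live sets:
  live b0: ∅→{b,k,q}
  live b1: {b,k,q}→{a,b,k,q}
  live b2: {k,q}→∅
  live b3: {a,q}→∅
  live b4: {a,b,k,q}→{a,b,k}
  live b5: {a,b,k}→{b}
  live b6: {b}→∅

live-out(b4) = ["a", "b", "k"]

Answer: ["a", "b", "k"]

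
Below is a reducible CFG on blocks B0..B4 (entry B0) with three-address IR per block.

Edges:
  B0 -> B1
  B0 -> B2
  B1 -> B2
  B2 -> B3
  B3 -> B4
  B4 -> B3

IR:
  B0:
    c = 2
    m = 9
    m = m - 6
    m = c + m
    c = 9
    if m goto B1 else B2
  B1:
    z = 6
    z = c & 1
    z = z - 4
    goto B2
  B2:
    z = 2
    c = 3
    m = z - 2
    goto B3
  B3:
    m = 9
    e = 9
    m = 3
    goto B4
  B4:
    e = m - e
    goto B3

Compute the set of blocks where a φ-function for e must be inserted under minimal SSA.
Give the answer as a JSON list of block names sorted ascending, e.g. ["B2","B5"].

idom tree: B1←B0 B2←B0 B3←B2 B4←B3
Dom at joins:
  B2: preds {B0,B1}: {B0} ∩ {B0,B1} = {B0}; idom=B0
  B3: preds {B2,B4}: {B0,B2} ∩ {B0,B2,B3,B4} = {B0,B2}; idom=B2

DF walk-up:
  join B2 pred B0: · stop@B0
  join B2 pred B1: B1 stop@B0
  join B3 pred B2: · stop@B2
  join B3 pred B4: B4→B3 stop@B2
  DF(B0)=∅
  DF(B1)={B2}
  DF(B2)=∅
  DF(B3)={B3}
  DF(B4)={B3}

φ for e: defs {B3,B4}
  DF⁺ = {B3}

Answer: ["B3"]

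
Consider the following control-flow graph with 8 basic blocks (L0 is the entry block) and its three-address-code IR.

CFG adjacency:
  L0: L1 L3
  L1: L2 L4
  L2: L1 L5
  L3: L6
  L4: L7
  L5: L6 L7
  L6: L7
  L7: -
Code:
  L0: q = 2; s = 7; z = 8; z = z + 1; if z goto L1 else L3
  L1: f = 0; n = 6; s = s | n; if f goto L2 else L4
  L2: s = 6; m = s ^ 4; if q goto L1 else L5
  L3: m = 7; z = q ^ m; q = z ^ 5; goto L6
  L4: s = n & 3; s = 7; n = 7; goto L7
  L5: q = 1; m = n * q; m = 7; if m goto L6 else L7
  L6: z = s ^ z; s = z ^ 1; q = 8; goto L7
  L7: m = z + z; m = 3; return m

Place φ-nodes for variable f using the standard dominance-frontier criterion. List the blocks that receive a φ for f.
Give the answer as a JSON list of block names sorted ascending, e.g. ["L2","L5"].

Answer: ["L1", "L6", "L7"]

Analysis:
idom tree: L1←L0 L2←L1 L3←L0 L4←L1 L5←L2 L6←L0 L7←L0
Dom∩ at merges:
  L1: preds {L0,L2}: {L0} ∩ {L0,L1,L2} = {L0}; idom=L0
  L6: preds {L3,L5}: {L0,L3} ∩ {L0,L1,L2,L5} = {L0}; idom=L0
  L7: preds {L4,L5,L6}: {L0,L1,L4} ∩ {L0,L1,L2,L5} ∩ {L0,L6} = {L0}; idom=L0

DF derivation:
  join L1 pred L0: · stop@L0
  join L1 pred L2: L2→L1 stop@L0
  join L6 pred L3: L3 stop@L0
  join L6 pred L5: L5→L2→L1 stop@L0
  join L7 pred L4: L4→L1 stop@L0
  join L7 pred L5: L5→L2→L1 stop@L0
  join L7 pred L6: L6 stop@L0
  L0: DF=∅
  L1: DF={L1,L6,L7}
  L2: DF={L1,L6,L7}
  L3: DF={L6}
  L4: DF={L7}
  L5: DF={L6,L7}
  L6: DF={L7}
  L7: DF=∅

φ for f: defs {L1}
  DF⁺ = {L1,L6,L7}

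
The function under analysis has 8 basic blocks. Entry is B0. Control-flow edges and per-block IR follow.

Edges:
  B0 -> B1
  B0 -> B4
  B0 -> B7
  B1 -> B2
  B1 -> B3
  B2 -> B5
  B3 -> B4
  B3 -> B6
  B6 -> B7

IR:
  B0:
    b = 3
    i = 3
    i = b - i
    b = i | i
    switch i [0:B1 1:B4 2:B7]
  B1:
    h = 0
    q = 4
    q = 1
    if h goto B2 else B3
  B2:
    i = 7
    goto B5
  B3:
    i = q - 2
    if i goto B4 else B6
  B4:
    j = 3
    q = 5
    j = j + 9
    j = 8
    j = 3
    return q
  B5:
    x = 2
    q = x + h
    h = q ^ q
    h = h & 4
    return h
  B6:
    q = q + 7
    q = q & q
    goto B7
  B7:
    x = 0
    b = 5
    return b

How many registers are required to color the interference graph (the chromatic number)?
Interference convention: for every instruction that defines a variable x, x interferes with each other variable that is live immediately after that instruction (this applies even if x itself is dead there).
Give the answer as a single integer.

Answer: 3

Analysis:
Per-block:
  B0 def {b,i} use ∅
  B1 def {h,q} use ∅
  B2 def {i} use ∅
  B3 def {i} use {q}
  B4 def {j,q} use ∅
  B5 def {h,q,x} use {h}
  B6 def {q} use {q}
  B7 def {b,x} use ∅

Live sets:
  live B0: ∅→∅
  live B1: ∅→{h,q}
  live B2: {h}→{h}
  live B3: {q}→{q}
  live B4: ∅→∅
  live B5: {h}→∅
  live B6: {q}→∅
  live B7: ∅→∅

Conflict graph:
  b↔{i}
  h↔{i,q,x}
  i↔{b,h,q}
  j↔{q}
  q↔{h,i,j}
  x↔{h}

Registers:
  lower bound: {h,i,q} mutually conflict ⇒ χ ≥ 3
  assign b→r0 h→r0 i→r1 j→r0 q→r2 x→r1 — no edge inside a register ⇒ χ ≤ 3
  χ = 3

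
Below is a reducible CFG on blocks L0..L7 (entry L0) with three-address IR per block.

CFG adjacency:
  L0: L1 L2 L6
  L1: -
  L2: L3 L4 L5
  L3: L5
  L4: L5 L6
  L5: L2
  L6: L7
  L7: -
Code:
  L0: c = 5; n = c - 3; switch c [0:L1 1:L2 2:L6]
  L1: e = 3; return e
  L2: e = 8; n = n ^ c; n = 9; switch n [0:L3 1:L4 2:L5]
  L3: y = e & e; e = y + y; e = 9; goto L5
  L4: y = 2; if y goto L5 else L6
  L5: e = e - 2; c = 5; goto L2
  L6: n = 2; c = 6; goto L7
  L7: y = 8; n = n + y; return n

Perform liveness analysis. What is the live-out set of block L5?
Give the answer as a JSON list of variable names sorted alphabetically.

Per-block:
  L0 def {c,n} use ∅
  L1 def {e} use ∅
  L2 def {e,n} use {c,n}
  L3 def {e,y} use {e}
  L4 def {y} use ∅
  L5 def {c,e} use {e}
  L6 def {c,n} use ∅
  L7 def {n,y} use {n}

Backward fixpoint:
  live L0: ∅→{c,n}
  live L1: ∅→∅
  live L2: {c,n}→{e,n}
  live L3: {e,n}→{e,n}
  live L4: {e,n}→{e,n}
  live L5: {e,n}→{c,n}
  live L6: ∅→{n}
  live L7: {n}→∅

live-out(L5) = ["c", "n"]

Answer: ["c", "n"]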